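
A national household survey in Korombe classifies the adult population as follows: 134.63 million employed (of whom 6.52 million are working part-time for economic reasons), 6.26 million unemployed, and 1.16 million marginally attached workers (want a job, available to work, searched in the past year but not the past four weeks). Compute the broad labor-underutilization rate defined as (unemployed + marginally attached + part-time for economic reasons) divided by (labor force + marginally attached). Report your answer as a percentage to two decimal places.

Labor force = 134.63 + 6.26 = 140.89 million.
Numerator = 6.26 + 1.16 + 6.52 = 13.94 million.
Denominator = 140.89 + 1.16 = 142.05 million.
Broad rate = 13.94 / 142.05 = 9.81%.

Broad underutilization rate ≈ 9.81%.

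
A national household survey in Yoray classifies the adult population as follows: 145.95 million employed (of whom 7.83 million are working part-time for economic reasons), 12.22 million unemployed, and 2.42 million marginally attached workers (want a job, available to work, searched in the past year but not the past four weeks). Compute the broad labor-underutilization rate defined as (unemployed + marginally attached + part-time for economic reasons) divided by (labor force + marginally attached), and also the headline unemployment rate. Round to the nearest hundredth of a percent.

Labor force = 145.95 + 12.22 = 158.17 million.
Numerator = 12.22 + 2.42 + 7.83 = 22.47 million.
Denominator = 158.17 + 2.42 = 160.59 million.
Broad rate = 22.47 / 160.59 = 13.99%.
Headline unemployment rate = 12.22 / 158.17 = 7.73%.

Broad underutilization rate ≈ 13.99%; headline unemployment rate ≈ 7.73%.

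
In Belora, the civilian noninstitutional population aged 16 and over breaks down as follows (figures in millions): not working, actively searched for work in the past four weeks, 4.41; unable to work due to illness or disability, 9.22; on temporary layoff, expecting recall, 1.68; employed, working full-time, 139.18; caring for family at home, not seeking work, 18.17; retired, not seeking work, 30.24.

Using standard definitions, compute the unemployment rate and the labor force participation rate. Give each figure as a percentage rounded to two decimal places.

Unemployment rate ≈ 4.19%; labor force participation rate ≈ 71.60%.

Employed = 139.18 million.
Unemployed = 4.41 + 1.68 = 6.09 million (jobless and actively searching, or on temporary layoff).
Labor force = 139.18 + 6.09 = 145.27 million.
Not in labor force = 9.22 + 18.17 + 30.24 = 57.63 million (those not working and not actively searching are outside the labor force).
Civilian working-age population = 145.27 + 57.63 = 202.90 million.
Unemployment rate = 6.09 / 145.27 = 4.19%.
Labor force participation rate = 145.27 / 202.90 = 71.60%.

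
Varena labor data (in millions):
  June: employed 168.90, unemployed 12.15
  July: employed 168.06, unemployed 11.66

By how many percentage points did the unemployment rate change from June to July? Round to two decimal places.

The unemployment rate changed by −0.22 percentage points.

June: labor force = 168.90 + 12.15 = 181.05; u = 12.15/181.05 = 6.71%.
July: labor force = 168.06 + 11.66 = 179.72; u = 11.66/179.72 = 6.49%.
Change = 6.49% − 6.71% = −0.22 pp.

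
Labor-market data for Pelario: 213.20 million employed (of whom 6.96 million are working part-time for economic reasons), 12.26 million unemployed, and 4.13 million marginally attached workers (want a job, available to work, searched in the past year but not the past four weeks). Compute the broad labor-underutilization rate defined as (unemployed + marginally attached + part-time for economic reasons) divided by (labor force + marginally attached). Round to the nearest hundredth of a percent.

Broad underutilization rate ≈ 10.17%.

Labor force = 213.20 + 12.26 = 225.46 million.
Numerator = 12.26 + 4.13 + 6.96 = 23.35 million.
Denominator = 225.46 + 4.13 = 229.59 million.
Broad rate = 23.35 / 229.59 = 10.17%.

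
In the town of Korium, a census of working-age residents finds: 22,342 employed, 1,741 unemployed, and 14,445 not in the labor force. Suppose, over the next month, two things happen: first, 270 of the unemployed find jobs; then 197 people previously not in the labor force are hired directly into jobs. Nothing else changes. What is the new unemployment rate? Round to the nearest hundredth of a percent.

New unemployment rate ≈ 6.06%.

Initially, labor force = 22,342 + 1,741 = 24,083, so u = 1,741/24,083 = 7.23%.
After the first change, unemployed falls and employed rises by 270; labor force unchanged → E = 22,612, U = 1,471, labor force = 24,083.
After the second change, employed and labor force both rise by 197; unemployed unchanged → E = 22,809, U = 1,471, labor force = 24,280.
New unemployment rate = 1,471 / 24,280 = 6.06%.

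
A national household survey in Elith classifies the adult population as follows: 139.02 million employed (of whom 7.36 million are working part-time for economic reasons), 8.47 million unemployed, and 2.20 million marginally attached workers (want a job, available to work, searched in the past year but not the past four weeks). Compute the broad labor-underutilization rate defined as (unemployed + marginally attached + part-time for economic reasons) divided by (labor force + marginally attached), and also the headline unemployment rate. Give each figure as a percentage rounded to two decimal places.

Labor force = 139.02 + 8.47 = 147.49 million.
Numerator = 8.47 + 2.20 + 7.36 = 18.03 million.
Denominator = 147.49 + 2.20 = 149.69 million.
Broad rate = 18.03 / 149.69 = 12.04%.
Headline unemployment rate = 8.47 / 147.49 = 5.74%.

Broad underutilization rate ≈ 12.04%; headline unemployment rate ≈ 5.74%.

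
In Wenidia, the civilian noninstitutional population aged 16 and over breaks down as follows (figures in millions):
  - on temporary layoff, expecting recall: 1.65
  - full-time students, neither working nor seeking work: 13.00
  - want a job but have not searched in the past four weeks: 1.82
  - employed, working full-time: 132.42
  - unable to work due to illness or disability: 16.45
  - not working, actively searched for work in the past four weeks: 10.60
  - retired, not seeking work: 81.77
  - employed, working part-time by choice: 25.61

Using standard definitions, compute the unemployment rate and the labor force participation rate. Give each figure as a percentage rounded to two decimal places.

Employed = 132.42 + 25.61 = 158.03 million.
Unemployed = 1.65 + 10.60 = 12.25 million (jobless and actively searching, or on temporary layoff).
Labor force = 158.03 + 12.25 = 170.28 million.
Not in labor force = 13.00 + 1.82 + 16.45 + 81.77 = 113.04 million (those not working and not actively searching are outside the labor force — including those who want a job but have given up searching).
Civilian working-age population = 170.28 + 113.04 = 283.32 million.
Unemployment rate = 12.25 / 170.28 = 7.19%.
Labor force participation rate = 170.28 / 283.32 = 60.10%.

Unemployment rate ≈ 7.19%; labor force participation rate ≈ 60.10%.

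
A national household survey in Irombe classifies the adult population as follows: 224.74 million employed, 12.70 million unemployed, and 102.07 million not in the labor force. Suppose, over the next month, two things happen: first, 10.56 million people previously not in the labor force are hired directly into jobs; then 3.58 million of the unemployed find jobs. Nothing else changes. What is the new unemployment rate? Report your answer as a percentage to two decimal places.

Initially, labor force = 224.74 + 12.70 = 237.44 million, so u = 12.70/237.44 = 5.35%.
After the first change, employed and labor force both rise by 10.56; unemployed unchanged → E = 235.30, U = 12.70, labor force = 248.00 million.
After the second change, unemployed falls and employed rises by 3.58; labor force unchanged → E = 238.88, U = 9.12, labor force = 248.00 million.
New unemployment rate = 9.12 / 248.00 = 3.68%.

New unemployment rate ≈ 3.68%.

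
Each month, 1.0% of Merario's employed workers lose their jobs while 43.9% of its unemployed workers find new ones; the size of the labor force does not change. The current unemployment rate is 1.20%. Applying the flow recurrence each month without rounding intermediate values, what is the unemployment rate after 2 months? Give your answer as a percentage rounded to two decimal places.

With a fixed labor force, u_{t+1} = u_t + s·(1−u_t) − f·u_t = u_t·(1−s−f) + s.
Here 1−s−f = 0.551 and s = 0.010.
u_1 = 0.012000 × 0.551 + 0.010 = 0.016612.
u_2 = 0.016612 × 0.551 + 0.010 = 0.019153.

Unemployment rate after two months ≈ 1.92%.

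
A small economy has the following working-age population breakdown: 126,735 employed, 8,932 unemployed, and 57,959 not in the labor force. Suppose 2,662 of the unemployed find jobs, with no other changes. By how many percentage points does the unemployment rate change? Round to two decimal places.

Initially, labor force = 126,735 + 8,932 = 135,667, so u = 8,932/135,667 = 6.58%.
After the change, unemployed falls and employed rises by 2,662; labor force unchanged → E = 129,397, U = 6,270, labor force = 135,667.
New unemployment rate = 6,270 / 135,667 = 4.62%.
Change = 4.62% − 6.58% = −1.96 percentage points.

The unemployment rate changes by −1.96 percentage points.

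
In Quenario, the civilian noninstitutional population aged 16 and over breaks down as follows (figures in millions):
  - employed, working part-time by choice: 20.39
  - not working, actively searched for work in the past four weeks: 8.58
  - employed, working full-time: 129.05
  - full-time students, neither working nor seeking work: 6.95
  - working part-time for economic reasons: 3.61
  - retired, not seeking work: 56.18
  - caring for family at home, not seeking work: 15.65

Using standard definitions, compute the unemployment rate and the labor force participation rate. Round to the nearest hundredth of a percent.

Employed = 20.39 + 129.05 + 3.61 = 153.05 million (anyone who worked, including part-time for economic reasons, counts as employed).
Unemployed = 8.58 million.
Labor force = 153.05 + 8.58 = 161.63 million.
Not in labor force = 6.95 + 56.18 + 15.65 = 78.78 million (those not working and not actively searching are outside the labor force).
Civilian working-age population = 161.63 + 78.78 = 240.41 million.
Unemployment rate = 8.58 / 161.63 = 5.31%.
Labor force participation rate = 161.63 / 240.41 = 67.23%.

Unemployment rate ≈ 5.31%; labor force participation rate ≈ 67.23%.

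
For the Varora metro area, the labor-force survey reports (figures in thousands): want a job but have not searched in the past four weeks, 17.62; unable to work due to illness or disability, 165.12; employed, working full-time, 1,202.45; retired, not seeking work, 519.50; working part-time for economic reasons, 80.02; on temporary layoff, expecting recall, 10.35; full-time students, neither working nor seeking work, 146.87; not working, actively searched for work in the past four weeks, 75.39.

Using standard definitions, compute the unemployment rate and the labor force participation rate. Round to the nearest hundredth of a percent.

Employed = 1,202.45 + 80.02 = 1,282.47 thousand (anyone who worked, including part-time for economic reasons, counts as employed).
Unemployed = 10.35 + 75.39 = 85.74 thousand (jobless and actively searching, or on temporary layoff).
Labor force = 1,282.47 + 85.74 = 1,368.21 thousand.
Not in labor force = 17.62 + 165.12 + 519.50 + 146.87 = 849.11 thousand (those not working and not actively searching are outside the labor force — including those who want a job but have given up searching).
Civilian working-age population = 1,368.21 + 849.11 = 2,217.32 thousand.
Unemployment rate = 85.74 / 1,368.21 = 6.27%.
Labor force participation rate = 1,368.21 / 2,217.32 = 61.71%.

Unemployment rate ≈ 6.27%; labor force participation rate ≈ 61.71%.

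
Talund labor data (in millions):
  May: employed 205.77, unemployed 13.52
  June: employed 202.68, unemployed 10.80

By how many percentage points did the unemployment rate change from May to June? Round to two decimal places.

May: labor force = 205.77 + 13.52 = 219.29; u = 13.52/219.29 = 6.17%.
June: labor force = 202.68 + 10.80 = 213.48; u = 10.80/213.48 = 5.06%.
Change = 5.06% − 6.17% = −1.11 pp.

The unemployment rate changed by −1.11 percentage points.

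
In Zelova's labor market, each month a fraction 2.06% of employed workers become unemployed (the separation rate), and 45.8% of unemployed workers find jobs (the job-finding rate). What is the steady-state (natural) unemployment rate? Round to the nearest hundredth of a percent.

At steady state the flows balance: s·E = f·U, so U/(E+U) = s/(s+f).
u* = 2.06 / (2.06 + 45.8) = 2.06 / 47.86 = 4.30%.

Steady-state unemployment rate ≈ 4.30%.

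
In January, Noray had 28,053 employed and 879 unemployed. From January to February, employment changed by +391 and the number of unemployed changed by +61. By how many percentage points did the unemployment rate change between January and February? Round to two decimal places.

January: labor force = 28,053 + 879 = 28,932; u = 879/28,932 = 3.04%.
February: labor force = 28,444 + 940 = 29,384; u = 940/29,384 = 3.20%.
Change = 3.20% − 3.04% = +0.16 pp.

The unemployment rate changed by +0.16 percentage points.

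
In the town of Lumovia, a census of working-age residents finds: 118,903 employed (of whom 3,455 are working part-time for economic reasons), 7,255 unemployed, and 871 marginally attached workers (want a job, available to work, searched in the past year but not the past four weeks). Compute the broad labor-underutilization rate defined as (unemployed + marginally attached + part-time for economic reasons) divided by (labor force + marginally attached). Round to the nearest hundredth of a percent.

Broad underutilization rate ≈ 9.12%.

Labor force = 118,903 + 7,255 = 126,158.
Numerator = 7,255 + 871 + 3,455 = 11,581.
Denominator = 126,158 + 871 = 127,029.
Broad rate = 11,581 / 127,029 = 9.12%.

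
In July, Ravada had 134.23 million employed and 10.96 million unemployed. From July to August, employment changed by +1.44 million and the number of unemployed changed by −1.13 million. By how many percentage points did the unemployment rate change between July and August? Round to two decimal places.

The unemployment rate changed by −0.79 percentage points.

July: labor force = 134.23 + 10.96 = 145.19; u = 10.96/145.19 = 7.55%.
August: labor force = 135.67 + 9.83 = 145.50; u = 9.83/145.50 = 6.76%.
Change = 6.76% − 7.55% = −0.79 pp.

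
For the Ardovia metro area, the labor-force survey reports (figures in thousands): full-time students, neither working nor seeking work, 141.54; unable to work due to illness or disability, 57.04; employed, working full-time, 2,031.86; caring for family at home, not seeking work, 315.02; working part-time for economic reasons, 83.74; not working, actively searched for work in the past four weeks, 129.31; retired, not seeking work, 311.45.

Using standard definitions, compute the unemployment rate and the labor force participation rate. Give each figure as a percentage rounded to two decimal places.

Employed = 2,031.86 + 83.74 = 2,115.60 thousand (anyone who worked, including part-time for economic reasons, counts as employed).
Unemployed = 129.31 thousand.
Labor force = 2,115.60 + 129.31 = 2,244.91 thousand.
Not in labor force = 141.54 + 57.04 + 315.02 + 311.45 = 825.05 thousand (those not working and not actively searching are outside the labor force).
Civilian working-age population = 2,244.91 + 825.05 = 3,069.96 thousand.
Unemployment rate = 129.31 / 2,244.91 = 5.76%.
Labor force participation rate = 2,244.91 / 3,069.96 = 73.13%.

Unemployment rate ≈ 5.76%; labor force participation rate ≈ 73.13%.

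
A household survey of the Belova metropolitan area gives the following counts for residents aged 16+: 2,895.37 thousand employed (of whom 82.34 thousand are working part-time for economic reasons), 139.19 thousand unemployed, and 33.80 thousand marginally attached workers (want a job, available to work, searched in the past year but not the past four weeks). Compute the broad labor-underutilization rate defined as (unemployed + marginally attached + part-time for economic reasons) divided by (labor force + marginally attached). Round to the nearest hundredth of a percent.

Labor force = 2,895.37 + 139.19 = 3,034.56 thousand.
Numerator = 139.19 + 33.80 + 82.34 = 255.33 thousand.
Denominator = 3,034.56 + 33.80 = 3,068.36 thousand.
Broad rate = 255.33 / 3,068.36 = 8.32%.

Broad underutilization rate ≈ 8.32%.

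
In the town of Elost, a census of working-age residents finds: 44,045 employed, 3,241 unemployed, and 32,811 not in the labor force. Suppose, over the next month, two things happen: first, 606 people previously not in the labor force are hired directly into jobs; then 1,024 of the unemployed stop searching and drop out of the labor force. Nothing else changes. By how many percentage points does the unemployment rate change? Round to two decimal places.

Initially, labor force = 44,045 + 3,241 = 47,286, so u = 3,241/47,286 = 6.85%.
After the first change, employed and labor force both rise by 606; unemployed unchanged → E = 44,651, U = 3,241, labor force = 47,892.
After the second change, unemployed and labor force both fall by 1,024 → E = 44,651, U = 2,217, labor force = 46,868.
New unemployment rate = 2,217 / 46,868 = 4.73%.
Change = 4.73% − 6.85% = −2.12 percentage points.

The unemployment rate changes by −2.12 percentage points.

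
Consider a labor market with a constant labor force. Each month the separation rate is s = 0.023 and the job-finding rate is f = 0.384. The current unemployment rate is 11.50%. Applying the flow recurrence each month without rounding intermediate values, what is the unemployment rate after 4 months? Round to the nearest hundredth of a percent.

Unemployment rate after four months ≈ 6.37%.

With a fixed labor force, u_{t+1} = u_t + s·(1−u_t) − f·u_t = u_t·(1−s−f) + s.
Here 1−s−f = 0.593 and s = 0.023.
u_1 = 0.115000 × 0.593 + 0.023 = 0.091195.
u_2 = 0.091195 × 0.593 + 0.023 = 0.077079.
u_3 = 0.077079 × 0.593 + 0.023 = 0.068708.
u_4 = 0.068708 × 0.593 + 0.023 = 0.063744.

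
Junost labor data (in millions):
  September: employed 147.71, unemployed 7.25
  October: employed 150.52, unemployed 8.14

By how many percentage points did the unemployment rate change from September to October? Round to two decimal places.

September: labor force = 147.71 + 7.25 = 154.96; u = 7.25/154.96 = 4.68%.
October: labor force = 150.52 + 8.14 = 158.66; u = 8.14/158.66 = 5.13%.
Change = 5.13% − 4.68% = +0.45 pp.

The unemployment rate changed by +0.45 percentage points.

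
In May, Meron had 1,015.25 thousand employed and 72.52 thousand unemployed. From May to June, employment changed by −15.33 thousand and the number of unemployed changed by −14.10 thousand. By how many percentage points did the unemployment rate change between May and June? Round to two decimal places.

The unemployment rate changed by −1.15 percentage points.

May: labor force = 1,015.25 + 72.52 = 1,087.77; u = 72.52/1,087.77 = 6.67%.
June: labor force = 999.92 + 58.42 = 1,058.34; u = 58.42/1,058.34 = 5.52%.
Change = 5.52% − 6.67% = −1.15 pp.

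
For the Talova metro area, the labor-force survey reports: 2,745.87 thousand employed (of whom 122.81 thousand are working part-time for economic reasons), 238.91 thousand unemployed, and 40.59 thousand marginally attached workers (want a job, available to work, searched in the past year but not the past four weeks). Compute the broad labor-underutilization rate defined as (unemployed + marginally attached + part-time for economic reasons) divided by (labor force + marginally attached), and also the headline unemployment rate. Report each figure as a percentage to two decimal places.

Labor force = 2,745.87 + 238.91 = 2,984.78 thousand.
Numerator = 238.91 + 40.59 + 122.81 = 402.31 thousand.
Denominator = 2,984.78 + 40.59 = 3,025.37 thousand.
Broad rate = 402.31 / 3,025.37 = 13.30%.
Headline unemployment rate = 238.91 / 2,984.78 = 8.00%.

Broad underutilization rate ≈ 13.30%; headline unemployment rate ≈ 8.00%.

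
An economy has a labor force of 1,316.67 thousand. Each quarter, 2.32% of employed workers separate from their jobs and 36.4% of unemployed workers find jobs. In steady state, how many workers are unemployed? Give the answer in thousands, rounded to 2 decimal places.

About 78.89 thousand are unemployed in steady state.

Steady-state unemployment rate u* = s/(s+f) = 2.32/(2.32+36.4) = 0.059917.
Unemployed = u* × labor force = 0.059917 × 1,316.67 ≈ 78.89 thousand.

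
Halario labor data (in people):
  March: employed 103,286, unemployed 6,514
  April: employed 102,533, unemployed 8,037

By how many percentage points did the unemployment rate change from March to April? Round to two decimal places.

The unemployment rate changed by +1.34 percentage points.

March: labor force = 103,286 + 6,514 = 109,800; u = 6,514/109,800 = 5.93%.
April: labor force = 102,533 + 8,037 = 110,570; u = 8,037/110,570 = 7.27%.
Change = 7.27% − 5.93% = +1.34 pp.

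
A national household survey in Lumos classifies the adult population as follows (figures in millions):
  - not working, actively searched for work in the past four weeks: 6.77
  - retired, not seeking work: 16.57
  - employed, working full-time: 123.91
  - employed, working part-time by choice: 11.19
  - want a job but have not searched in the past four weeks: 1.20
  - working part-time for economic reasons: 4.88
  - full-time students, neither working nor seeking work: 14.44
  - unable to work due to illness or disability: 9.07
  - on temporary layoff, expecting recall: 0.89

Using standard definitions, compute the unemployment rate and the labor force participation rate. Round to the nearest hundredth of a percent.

Employed = 123.91 + 11.19 + 4.88 = 139.98 million (anyone who worked, including part-time for economic reasons, counts as employed).
Unemployed = 6.77 + 0.89 = 7.66 million (jobless and actively searching, or on temporary layoff).
Labor force = 139.98 + 7.66 = 147.64 million.
Not in labor force = 16.57 + 1.20 + 14.44 + 9.07 = 41.28 million (those not working and not actively searching are outside the labor force — including those who want a job but have given up searching).
Civilian working-age population = 147.64 + 41.28 = 188.92 million.
Unemployment rate = 7.66 / 147.64 = 5.19%.
Labor force participation rate = 147.64 / 188.92 = 78.15%.

Unemployment rate ≈ 5.19%; labor force participation rate ≈ 78.15%.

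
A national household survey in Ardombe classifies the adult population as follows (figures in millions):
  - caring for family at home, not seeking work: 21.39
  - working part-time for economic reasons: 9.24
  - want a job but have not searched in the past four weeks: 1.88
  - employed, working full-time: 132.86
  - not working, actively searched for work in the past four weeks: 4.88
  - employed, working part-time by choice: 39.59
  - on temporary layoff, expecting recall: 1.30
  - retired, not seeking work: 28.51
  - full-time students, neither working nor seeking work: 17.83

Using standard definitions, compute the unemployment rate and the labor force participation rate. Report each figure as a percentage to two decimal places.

Unemployment rate ≈ 3.29%; labor force participation rate ≈ 72.96%.

Employed = 9.24 + 132.86 + 39.59 = 181.69 million (anyone who worked, including part-time for economic reasons, counts as employed).
Unemployed = 4.88 + 1.30 = 6.18 million (jobless and actively searching, or on temporary layoff).
Labor force = 181.69 + 6.18 = 187.87 million.
Not in labor force = 21.39 + 1.88 + 28.51 + 17.83 = 69.61 million (those not working and not actively searching are outside the labor force — including those who want a job but have given up searching).
Civilian working-age population = 187.87 + 69.61 = 257.48 million.
Unemployment rate = 6.18 / 187.87 = 3.29%.
Labor force participation rate = 187.87 / 257.48 = 72.96%.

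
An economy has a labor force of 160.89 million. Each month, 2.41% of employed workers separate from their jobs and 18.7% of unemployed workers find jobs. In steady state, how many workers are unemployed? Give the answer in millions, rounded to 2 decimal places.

About 18.37 million are unemployed in steady state.

Steady-state unemployment rate u* = s/(s+f) = 2.41/(2.41+18.7) = 0.114164.
Unemployed = u* × labor force = 0.114164 × 160.89 ≈ 18.37 million.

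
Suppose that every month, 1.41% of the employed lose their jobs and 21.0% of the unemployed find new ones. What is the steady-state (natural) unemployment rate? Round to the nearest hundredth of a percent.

Steady-state unemployment rate ≈ 6.29%.

At steady state the flows balance: s·E = f·U, so U/(E+U) = s/(s+f).
u* = 1.41 / (1.41 + 21.0) = 1.41 / 22.41 = 6.29%.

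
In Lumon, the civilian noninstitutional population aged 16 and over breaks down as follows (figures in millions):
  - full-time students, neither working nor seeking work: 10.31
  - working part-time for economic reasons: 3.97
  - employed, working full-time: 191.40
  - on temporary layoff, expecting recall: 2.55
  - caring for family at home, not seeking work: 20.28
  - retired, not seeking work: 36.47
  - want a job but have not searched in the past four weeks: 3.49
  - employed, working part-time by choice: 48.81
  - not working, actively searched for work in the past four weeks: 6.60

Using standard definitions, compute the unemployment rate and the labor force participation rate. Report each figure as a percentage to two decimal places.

Unemployment rate ≈ 3.61%; labor force participation rate ≈ 78.22%.

Employed = 3.97 + 191.40 + 48.81 = 244.18 million (anyone who worked, including part-time for economic reasons, counts as employed).
Unemployed = 2.55 + 6.60 = 9.15 million (jobless and actively searching, or on temporary layoff).
Labor force = 244.18 + 9.15 = 253.33 million.
Not in labor force = 10.31 + 20.28 + 36.47 + 3.49 = 70.55 million (those not working and not actively searching are outside the labor force — including those who want a job but have given up searching).
Civilian working-age population = 253.33 + 70.55 = 323.88 million.
Unemployment rate = 9.15 / 253.33 = 3.61%.
Labor force participation rate = 253.33 / 323.88 = 78.22%.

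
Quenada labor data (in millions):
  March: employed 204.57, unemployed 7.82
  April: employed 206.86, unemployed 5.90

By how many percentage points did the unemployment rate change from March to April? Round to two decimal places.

March: labor force = 204.57 + 7.82 = 212.39; u = 7.82/212.39 = 3.68%.
April: labor force = 206.86 + 5.90 = 212.76; u = 5.90/212.76 = 2.77%.
Change = 2.77% − 3.68% = −0.91 pp.

The unemployment rate changed by −0.91 percentage points.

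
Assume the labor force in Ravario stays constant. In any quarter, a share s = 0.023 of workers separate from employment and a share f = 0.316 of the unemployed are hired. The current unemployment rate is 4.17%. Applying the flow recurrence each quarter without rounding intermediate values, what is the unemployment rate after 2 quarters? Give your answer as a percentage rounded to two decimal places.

Unemployment rate after two quarters ≈ 5.64%.

With a fixed labor force, u_{t+1} = u_t + s·(1−u_t) − f·u_t = u_t·(1−s−f) + s.
Here 1−s−f = 0.661 and s = 0.023.
u_1 = 0.041700 × 0.661 + 0.023 = 0.050564.
u_2 = 0.050564 × 0.661 + 0.023 = 0.056423.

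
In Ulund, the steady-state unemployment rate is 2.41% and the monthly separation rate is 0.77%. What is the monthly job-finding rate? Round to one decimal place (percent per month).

Job-finding rate ≈ 31.2% per month.

From u* = s/(s+f): f = s·(1−u)/u.
f = 0.77 × (1 − 0.0241) / 0.0241 = 0.7514 / 0.0241 ≈ 31.2% per month.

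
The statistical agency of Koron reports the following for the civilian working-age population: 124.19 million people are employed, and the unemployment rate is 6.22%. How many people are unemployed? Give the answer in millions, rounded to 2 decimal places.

Let U be the number unemployed. The labor force is E + U, and U/(E+U) = 0.0622.
So U = 0.0622 × 124.19 / (1 − 0.0622) = 7.7246 / 0.9378 ≈ 8.24 million.

About 8.24 million are unemployed.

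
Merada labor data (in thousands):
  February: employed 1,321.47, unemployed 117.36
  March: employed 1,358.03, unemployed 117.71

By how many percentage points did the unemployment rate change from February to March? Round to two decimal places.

The unemployment rate changed by −0.18 percentage points.

February: labor force = 1,321.47 + 117.36 = 1,438.83; u = 117.36/1,438.83 = 8.16%.
March: labor force = 1,358.03 + 117.71 = 1,475.74; u = 117.71/1,475.74 = 7.98%.
Change = 7.98% − 8.16% = −0.18 pp.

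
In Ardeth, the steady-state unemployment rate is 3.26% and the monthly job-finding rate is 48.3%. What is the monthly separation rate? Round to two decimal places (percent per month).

From u* = s/(s+f): s = u·f/(1−u).
s = 0.0326 × 48.3 / (1 − 0.0326) = 1.5746 / 0.9674 ≈ 1.63% per month.

Separation rate ≈ 1.63% per month.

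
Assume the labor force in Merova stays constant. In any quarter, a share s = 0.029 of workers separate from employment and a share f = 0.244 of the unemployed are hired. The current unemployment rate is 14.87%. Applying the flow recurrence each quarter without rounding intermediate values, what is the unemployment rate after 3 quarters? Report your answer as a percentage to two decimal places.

Unemployment rate after three quarters ≈ 12.25%.

With a fixed labor force, u_{t+1} = u_t + s·(1−u_t) − f·u_t = u_t·(1−s−f) + s.
Here 1−s−f = 0.727 and s = 0.029.
u_1 = 0.148700 × 0.727 + 0.029 = 0.137105.
u_2 = 0.137105 × 0.727 + 0.029 = 0.128675.
u_3 = 0.128675 × 0.727 + 0.029 = 0.122547.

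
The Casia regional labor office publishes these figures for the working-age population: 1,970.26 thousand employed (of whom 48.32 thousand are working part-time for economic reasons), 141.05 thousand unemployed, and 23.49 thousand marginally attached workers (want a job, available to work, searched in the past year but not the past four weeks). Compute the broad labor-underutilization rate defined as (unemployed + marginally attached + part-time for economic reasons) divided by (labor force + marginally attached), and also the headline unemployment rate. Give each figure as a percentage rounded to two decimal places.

Labor force = 1,970.26 + 141.05 = 2,111.31 thousand.
Numerator = 141.05 + 23.49 + 48.32 = 212.86 thousand.
Denominator = 2,111.31 + 23.49 = 2,134.80 thousand.
Broad rate = 212.86 / 2,134.80 = 9.97%.
Headline unemployment rate = 141.05 / 2,111.31 = 6.68%.

Broad underutilization rate ≈ 9.97%; headline unemployment rate ≈ 6.68%.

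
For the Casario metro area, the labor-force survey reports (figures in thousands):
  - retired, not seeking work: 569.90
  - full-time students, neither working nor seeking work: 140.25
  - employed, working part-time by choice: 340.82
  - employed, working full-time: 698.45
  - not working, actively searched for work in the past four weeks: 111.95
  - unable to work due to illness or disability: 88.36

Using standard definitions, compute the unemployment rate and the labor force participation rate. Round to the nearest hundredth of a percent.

Employed = 340.82 + 698.45 = 1,039.27 thousand.
Unemployed = 111.95 thousand.
Labor force = 1,039.27 + 111.95 = 1,151.22 thousand.
Not in labor force = 569.90 + 140.25 + 88.36 = 798.51 thousand (those not working and not actively searching are outside the labor force).
Civilian working-age population = 1,151.22 + 798.51 = 1,949.73 thousand.
Unemployment rate = 111.95 / 1,151.22 = 9.72%.
Labor force participation rate = 1,151.22 / 1,949.73 = 59.05%.

Unemployment rate ≈ 9.72%; labor force participation rate ≈ 59.05%.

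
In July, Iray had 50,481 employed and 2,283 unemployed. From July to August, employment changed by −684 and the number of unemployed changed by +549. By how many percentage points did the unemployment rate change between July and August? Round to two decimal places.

The unemployment rate changed by +1.05 percentage points.

July: labor force = 50,481 + 2,283 = 52,764; u = 2,283/52,764 = 4.33%.
August: labor force = 49,797 + 2,832 = 52,629; u = 2,832/52,629 = 5.38%.
Change = 5.38% − 4.33% = +1.05 pp.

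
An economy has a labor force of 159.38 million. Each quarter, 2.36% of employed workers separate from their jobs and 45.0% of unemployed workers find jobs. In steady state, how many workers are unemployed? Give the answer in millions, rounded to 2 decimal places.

Steady-state unemployment rate u* = s/(s+f) = 2.36/(2.36+45.0) = 0.049831.
Unemployed = u* × labor force = 0.049831 × 159.38 ≈ 7.94 million.

About 7.94 million are unemployed in steady state.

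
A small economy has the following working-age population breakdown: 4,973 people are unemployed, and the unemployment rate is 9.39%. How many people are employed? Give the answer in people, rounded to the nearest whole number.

About 47,988 are employed.

Labor force = U / u = 4,973 / 0.0939 ≈ 52,961.
Employed = labor force − unemployed = 52,961 − 4,973 = 47,988.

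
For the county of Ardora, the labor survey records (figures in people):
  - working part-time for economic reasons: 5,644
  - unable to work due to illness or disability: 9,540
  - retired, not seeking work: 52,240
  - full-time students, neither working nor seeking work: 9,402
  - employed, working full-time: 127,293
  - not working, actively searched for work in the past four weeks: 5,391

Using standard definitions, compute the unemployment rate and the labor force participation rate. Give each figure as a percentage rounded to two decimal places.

Employed = 5,644 + 127,293 = 132,937 (anyone who worked, including part-time for economic reasons, counts as employed).
Unemployed = 5,391.
Labor force = 132,937 + 5,391 = 138,328.
Not in labor force = 9,540 + 52,240 + 9,402 = 71,182 (those not working and not actively searching are outside the labor force).
Civilian working-age population = 138,328 + 71,182 = 209,510.
Unemployment rate = 5,391 / 138,328 = 3.90%.
Labor force participation rate = 138,328 / 209,510 = 66.02%.

Unemployment rate ≈ 3.90%; labor force participation rate ≈ 66.02%.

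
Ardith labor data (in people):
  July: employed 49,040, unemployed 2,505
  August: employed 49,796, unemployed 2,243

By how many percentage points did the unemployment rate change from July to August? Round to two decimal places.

The unemployment rate changed by −0.55 percentage points.

July: labor force = 49,040 + 2,505 = 51,545; u = 2,505/51,545 = 4.86%.
August: labor force = 49,796 + 2,243 = 52,039; u = 2,243/52,039 = 4.31%.
Change = 4.31% − 4.86% = −0.55 pp.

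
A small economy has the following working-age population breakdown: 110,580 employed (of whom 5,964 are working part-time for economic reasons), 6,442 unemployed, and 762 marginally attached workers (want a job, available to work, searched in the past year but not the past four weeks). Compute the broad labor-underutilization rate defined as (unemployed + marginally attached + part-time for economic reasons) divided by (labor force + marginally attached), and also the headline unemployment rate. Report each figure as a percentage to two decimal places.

Broad underutilization rate ≈ 11.18%; headline unemployment rate ≈ 5.50%.

Labor force = 110,580 + 6,442 = 117,022.
Numerator = 6,442 + 762 + 5,964 = 13,168.
Denominator = 117,022 + 762 = 117,784.
Broad rate = 13,168 / 117,784 = 11.18%.
Headline unemployment rate = 6,442 / 117,022 = 5.50%.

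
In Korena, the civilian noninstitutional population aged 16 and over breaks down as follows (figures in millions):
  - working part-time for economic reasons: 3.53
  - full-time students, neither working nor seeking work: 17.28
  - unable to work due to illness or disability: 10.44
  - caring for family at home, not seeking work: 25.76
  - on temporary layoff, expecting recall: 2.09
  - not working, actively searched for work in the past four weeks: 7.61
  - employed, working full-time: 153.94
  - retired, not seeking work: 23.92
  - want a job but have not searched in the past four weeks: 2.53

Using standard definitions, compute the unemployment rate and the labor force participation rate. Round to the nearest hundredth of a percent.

Unemployment rate ≈ 5.80%; labor force participation rate ≈ 67.65%.

Employed = 3.53 + 153.94 = 157.47 million (anyone who worked, including part-time for economic reasons, counts as employed).
Unemployed = 2.09 + 7.61 = 9.70 million (jobless and actively searching, or on temporary layoff).
Labor force = 157.47 + 9.70 = 167.17 million.
Not in labor force = 17.28 + 10.44 + 25.76 + 23.92 + 2.53 = 79.93 million (those not working and not actively searching are outside the labor force — including those who want a job but have given up searching).
Civilian working-age population = 167.17 + 79.93 = 247.10 million.
Unemployment rate = 9.70 / 167.17 = 5.80%.
Labor force participation rate = 167.17 / 247.10 = 67.65%.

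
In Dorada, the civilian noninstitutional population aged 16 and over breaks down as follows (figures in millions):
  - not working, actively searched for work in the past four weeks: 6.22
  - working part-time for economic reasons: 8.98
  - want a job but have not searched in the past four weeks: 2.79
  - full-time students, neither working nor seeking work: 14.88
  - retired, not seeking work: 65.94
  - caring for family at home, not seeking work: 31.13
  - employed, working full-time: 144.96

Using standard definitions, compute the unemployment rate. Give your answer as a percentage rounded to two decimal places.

Unemployment rate ≈ 3.88%.

Employed = 8.98 + 144.96 = 153.94 million (anyone who worked, including part-time for economic reasons, counts as employed).
Unemployed = 6.22 million.
Labor force = 153.94 + 6.22 = 160.16 million.
Unemployment rate = 6.22 / 160.16 = 3.88%.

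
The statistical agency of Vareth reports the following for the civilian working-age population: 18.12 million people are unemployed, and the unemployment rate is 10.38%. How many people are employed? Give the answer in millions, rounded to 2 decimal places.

About 156.45 million are employed.

Labor force = U / u = 18.12 / 0.1038 ≈ 174.57 million.
Employed = labor force − unemployed = 174.57 − 18.12 = 156.45 million.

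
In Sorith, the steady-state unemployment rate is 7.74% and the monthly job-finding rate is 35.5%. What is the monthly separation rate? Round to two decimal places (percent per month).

From u* = s/(s+f): s = u·f/(1−u).
s = 0.0774 × 35.5 / (1 − 0.0774) = 2.7477 / 0.9226 ≈ 2.98% per month.

Separation rate ≈ 2.98% per month.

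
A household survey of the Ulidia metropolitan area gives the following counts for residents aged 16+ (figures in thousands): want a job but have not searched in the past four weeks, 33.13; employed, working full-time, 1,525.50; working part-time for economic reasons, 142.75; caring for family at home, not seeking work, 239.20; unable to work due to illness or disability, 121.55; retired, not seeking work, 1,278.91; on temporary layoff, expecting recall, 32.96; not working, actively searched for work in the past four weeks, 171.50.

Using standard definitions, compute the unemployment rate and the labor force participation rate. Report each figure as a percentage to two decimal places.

Employed = 1,525.50 + 142.75 = 1,668.25 thousand (anyone who worked, including part-time for economic reasons, counts as employed).
Unemployed = 32.96 + 171.50 = 204.46 thousand (jobless and actively searching, or on temporary layoff).
Labor force = 1,668.25 + 204.46 = 1,872.71 thousand.
Not in labor force = 33.13 + 239.20 + 121.55 + 1,278.91 = 1,672.79 thousand (those not working and not actively searching are outside the labor force — including those who want a job but have given up searching).
Civilian working-age population = 1,872.71 + 1,672.79 = 3,545.50 thousand.
Unemployment rate = 204.46 / 1,872.71 = 10.92%.
Labor force participation rate = 1,872.71 / 3,545.50 = 52.82%.

Unemployment rate ≈ 10.92%; labor force participation rate ≈ 52.82%.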